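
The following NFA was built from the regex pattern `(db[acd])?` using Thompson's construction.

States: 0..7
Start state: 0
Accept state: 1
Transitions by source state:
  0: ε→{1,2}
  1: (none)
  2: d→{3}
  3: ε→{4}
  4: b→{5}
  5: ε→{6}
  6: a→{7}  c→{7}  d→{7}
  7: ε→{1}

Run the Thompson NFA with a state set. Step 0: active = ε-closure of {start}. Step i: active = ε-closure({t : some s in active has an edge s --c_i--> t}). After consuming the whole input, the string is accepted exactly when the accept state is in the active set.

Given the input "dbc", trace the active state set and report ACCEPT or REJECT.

initial (ε-close {0}): {0,1,2}
'd' @ 1: {3,4}
'b' @ 2: {5,6}
'c' @ 3: {1,7}  ✓accept
final: {1,7}; accept 1 in set

Answer: ACCEPT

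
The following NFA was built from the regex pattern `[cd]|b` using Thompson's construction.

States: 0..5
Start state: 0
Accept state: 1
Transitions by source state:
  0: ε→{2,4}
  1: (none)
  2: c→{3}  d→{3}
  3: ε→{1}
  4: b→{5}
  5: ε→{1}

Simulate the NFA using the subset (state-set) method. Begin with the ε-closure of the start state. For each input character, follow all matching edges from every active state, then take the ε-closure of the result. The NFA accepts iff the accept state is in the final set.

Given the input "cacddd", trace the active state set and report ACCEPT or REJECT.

Answer: REJECT

Trace:
start: ε-closure({0}) = {0,2,4}
'c' @ 1: {1,3}  [accepting]
'a' @ 2: {}  — state set empty
rest 'cddd' ignored (set empty)
end set {} — state 1 not in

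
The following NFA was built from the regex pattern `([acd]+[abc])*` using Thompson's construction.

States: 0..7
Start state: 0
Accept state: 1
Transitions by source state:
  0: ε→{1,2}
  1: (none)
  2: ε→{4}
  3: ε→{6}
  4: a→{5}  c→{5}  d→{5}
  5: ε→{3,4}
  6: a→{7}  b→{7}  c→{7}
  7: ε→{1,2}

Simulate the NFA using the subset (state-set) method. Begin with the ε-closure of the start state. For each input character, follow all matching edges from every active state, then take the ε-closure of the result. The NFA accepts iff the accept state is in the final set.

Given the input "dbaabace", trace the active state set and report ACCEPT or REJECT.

start: ε-closure({0}) = {0,1,2,4}
'd' @ 1: {3,4,5,6}
'b' @ 2: {1,2,4,7}  ✓accept
'a' @ 3: {3,4,5,6}
'a' @ 4: {1,2,3,4,5,6,7}  ✓accept
'b' @ 5: {1,2,4,7}  ✓accept
'a' @ 6: {3,4,5,6}
'c' @ 7: {1,2,3,4,5,6,7}  ✓accept
'e' @ 8: {}  — no active states
final: {}; accept 1 not in set

Answer: REJECT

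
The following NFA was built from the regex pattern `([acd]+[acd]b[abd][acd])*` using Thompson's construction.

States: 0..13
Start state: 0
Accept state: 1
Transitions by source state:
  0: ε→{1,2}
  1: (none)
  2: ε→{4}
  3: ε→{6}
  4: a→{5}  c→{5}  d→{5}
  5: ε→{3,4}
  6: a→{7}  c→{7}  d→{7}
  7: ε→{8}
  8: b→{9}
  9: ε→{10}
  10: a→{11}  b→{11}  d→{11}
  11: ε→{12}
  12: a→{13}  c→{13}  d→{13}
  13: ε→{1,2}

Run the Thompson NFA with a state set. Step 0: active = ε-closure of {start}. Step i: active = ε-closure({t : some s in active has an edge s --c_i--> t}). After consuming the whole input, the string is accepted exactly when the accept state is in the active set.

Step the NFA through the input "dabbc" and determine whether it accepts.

Answer: ACCEPT

Derivation:
S₀ = ε-closure({0}) = {0,1,2,4}
'd' @ 1: {3,4,5,6}
'a' @ 2: {3,4,5,6,7,8}
'b' @ 3: {9,10}
'b' @ 4: {11,12}
'c' @ 5: {1,2,4,13}  ✓accept
end set {1,2,4,13} — state 1 in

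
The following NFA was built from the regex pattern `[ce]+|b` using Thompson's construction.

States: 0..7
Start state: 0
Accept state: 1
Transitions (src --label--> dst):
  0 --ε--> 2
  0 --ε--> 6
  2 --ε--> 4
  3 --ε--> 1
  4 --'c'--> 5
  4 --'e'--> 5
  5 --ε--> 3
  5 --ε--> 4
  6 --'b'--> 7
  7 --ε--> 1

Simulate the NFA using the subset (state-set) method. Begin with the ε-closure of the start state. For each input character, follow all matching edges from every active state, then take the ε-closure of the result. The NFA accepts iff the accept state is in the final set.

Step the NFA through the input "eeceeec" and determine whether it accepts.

start: ε-closure({0}) = {0,2,4,6}
'e' @ 1: {1,3,4,5}  ✓accept
'e' @ 2: {1,3,4,5}  ✓accept
'c' @ 3: {1,3,4,5}  ✓accept
'e' @ 4: {1,3,4,5}  ✓accept
'e' @ 5: {1,3,4,5}  ✓accept
'e' @ 6: {1,3,4,5}  ✓accept
'c' @ 7: {1,3,4,5}  ✓accept
end set {1,3,4,5} — state 1 in

Answer: ACCEPT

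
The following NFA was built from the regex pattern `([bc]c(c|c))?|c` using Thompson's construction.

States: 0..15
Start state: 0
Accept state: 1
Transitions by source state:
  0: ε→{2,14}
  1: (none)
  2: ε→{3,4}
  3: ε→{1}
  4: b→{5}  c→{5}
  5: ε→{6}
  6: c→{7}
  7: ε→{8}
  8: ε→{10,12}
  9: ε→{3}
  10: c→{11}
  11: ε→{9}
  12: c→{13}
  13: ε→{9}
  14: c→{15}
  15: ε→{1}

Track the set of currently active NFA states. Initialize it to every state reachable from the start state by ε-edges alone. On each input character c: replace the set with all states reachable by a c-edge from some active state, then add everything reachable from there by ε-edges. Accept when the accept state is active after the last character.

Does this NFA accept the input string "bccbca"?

Answer: REJECT

Derivation:
initial (ε-close {0}): {0,1,2,3,4,14}
'b' @ 1: {5,6}
'c' @ 2: {7,8,10,12}
'c' @ 3: {1,3,9,11,13}  (accept∈set)
'b' @ 4: {}  — no active states
rest 'ca' ignored (set empty)
end set {} — state 1 not in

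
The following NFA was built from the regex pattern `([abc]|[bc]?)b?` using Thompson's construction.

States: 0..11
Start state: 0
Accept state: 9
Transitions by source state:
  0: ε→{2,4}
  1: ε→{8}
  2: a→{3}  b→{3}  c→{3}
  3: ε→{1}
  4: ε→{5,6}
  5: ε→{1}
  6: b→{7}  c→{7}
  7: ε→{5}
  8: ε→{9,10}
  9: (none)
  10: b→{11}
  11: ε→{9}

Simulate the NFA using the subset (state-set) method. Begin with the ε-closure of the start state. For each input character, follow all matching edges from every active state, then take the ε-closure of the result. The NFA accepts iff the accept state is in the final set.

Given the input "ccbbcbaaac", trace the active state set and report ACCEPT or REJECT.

Answer: REJECT

Steps:
S₀ = ε-closure({0}) = {0,1,2,4,5,6,8,9,10}
'c' @ 1: {1,3,5,7,8,9,10}  ✓accept
'c' @ 2: {}  — state set empty
rest 'bbcbaaac' ignored (set empty)
after full input: {}  (accept=9 not in)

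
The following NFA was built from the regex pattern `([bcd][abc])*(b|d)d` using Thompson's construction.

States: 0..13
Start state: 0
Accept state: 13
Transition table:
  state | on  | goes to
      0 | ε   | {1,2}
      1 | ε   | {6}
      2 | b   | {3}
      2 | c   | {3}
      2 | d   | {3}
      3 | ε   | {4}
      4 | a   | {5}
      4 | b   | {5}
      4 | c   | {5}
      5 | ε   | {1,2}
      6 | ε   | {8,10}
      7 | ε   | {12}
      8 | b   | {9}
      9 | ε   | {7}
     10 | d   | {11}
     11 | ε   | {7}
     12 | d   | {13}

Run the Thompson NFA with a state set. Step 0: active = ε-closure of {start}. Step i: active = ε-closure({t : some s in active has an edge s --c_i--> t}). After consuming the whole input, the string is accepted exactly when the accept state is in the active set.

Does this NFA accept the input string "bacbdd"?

Answer: ACCEPT

Derivation:
start: ε-closure({0}) = {0,1,2,6,8,10}
'b' @ 1: {3,4,7,9,12}
'a' @ 2: {1,2,5,6,8,10}
'c' @ 3: {3,4}
'b' @ 4: {1,2,5,6,8,10}
'd' @ 5: {3,4,7,11,12}
'd' @ 6: {13}  (accept∈set)
final: {13}; accept 13 in set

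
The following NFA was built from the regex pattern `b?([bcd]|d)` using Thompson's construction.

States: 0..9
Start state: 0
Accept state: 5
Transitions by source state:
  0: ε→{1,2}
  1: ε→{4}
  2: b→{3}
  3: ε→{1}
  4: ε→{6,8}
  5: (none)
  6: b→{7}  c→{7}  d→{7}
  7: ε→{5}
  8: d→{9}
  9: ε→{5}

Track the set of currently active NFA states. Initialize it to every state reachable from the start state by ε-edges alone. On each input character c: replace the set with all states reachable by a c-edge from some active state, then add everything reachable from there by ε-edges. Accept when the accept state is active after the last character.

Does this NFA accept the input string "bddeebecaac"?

start: ε-closure({0}) = {0,1,2,4,6,8}
'b' @ 1: {1,3,4,5,6,7,8}  ✓accept
'd' @ 2: {5,7,9}  ✓accept
'd' @ 3: {}  — no active states
rest 'eebecaac' ignored (set empty)
after full input: {}  (accept=5 not in)

Answer: REJECT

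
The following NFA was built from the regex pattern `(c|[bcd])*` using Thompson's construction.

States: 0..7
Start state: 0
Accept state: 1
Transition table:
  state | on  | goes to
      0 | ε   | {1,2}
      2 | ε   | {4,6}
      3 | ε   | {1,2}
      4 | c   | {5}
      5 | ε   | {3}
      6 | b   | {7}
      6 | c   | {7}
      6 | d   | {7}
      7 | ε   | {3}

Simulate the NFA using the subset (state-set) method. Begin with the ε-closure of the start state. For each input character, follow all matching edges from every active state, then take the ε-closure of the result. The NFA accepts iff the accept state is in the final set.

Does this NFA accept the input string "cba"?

S₀ = ε-closure({0}) = {0,1,2,4,6}
'c' @ 1: {1,2,3,4,5,6,7}  (accept∈set)
'b' @ 2: {1,2,3,4,6,7}  (accept∈set)
'a' @ 3: {}  — state set empty
after full input: {}  (accept=1 not in)

Answer: REJECT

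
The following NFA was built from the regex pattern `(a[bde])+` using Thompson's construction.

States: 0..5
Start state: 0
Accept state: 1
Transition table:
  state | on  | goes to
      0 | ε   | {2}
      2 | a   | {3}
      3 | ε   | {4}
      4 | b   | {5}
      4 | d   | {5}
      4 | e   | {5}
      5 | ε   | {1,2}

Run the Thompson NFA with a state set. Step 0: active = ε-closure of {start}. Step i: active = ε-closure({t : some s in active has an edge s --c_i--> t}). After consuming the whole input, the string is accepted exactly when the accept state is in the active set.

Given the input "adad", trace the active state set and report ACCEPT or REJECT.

Answer: ACCEPT

Steps:
start: ε-closure({0}) = {0,2}
'a' @ 1: {3,4}
'd' @ 2: {1,2,5}  ✓accept
'a' @ 3: {3,4}
'd' @ 4: {1,2,5}  ✓accept
final: {1,2,5}; accept 1 in set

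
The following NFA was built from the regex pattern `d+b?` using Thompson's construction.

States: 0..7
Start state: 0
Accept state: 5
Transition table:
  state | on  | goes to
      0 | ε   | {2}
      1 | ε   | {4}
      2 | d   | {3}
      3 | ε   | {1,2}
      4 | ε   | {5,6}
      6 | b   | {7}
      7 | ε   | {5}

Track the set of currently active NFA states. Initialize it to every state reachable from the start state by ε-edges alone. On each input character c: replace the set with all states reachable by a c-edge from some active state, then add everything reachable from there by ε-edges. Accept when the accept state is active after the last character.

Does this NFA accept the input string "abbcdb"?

initial (ε-close {0}): {0,2}
'a' @ 1: {}  — dead — no transitions
rest 'bbcdb' ignored (set empty)
end set {} — state 5 not in

Answer: REJECT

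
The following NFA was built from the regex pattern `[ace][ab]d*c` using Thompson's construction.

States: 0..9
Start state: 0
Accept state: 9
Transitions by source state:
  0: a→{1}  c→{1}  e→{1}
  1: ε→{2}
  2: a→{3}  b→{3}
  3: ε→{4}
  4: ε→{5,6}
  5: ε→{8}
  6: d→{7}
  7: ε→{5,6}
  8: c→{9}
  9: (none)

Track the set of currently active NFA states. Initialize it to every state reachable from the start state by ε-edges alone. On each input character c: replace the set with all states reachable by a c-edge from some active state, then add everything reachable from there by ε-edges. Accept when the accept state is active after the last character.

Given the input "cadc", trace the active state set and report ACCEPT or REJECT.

Answer: ACCEPT

Steps:
initial (ε-close {0}): {0}
'c' @ 1: {1,2}
'a' @ 2: {3,4,5,6,8}
'd' @ 3: {5,6,7,8}
'c' @ 4: {9}  [accepting]
final: {9}; accept 9 in set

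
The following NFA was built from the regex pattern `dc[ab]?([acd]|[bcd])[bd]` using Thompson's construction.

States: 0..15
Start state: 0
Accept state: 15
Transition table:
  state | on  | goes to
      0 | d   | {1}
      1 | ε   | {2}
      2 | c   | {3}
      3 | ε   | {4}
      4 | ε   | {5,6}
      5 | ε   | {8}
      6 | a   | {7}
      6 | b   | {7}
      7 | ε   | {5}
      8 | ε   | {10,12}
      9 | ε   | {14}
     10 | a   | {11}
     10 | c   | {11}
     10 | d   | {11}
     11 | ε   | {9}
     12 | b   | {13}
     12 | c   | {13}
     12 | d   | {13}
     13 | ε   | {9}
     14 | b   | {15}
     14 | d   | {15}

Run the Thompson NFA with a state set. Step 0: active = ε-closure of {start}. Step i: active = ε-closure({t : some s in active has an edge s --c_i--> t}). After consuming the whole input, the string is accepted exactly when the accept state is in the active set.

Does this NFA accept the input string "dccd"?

initial (ε-close {0}): {0}
'd' @ 1: {1,2}
'c' @ 2: {3,4,5,6,8,10,12}
'c' @ 3: {9,11,13,14}
'd' @ 4: {15}  [accepting]
after full input: {15}  (accept=15 in)

Answer: ACCEPT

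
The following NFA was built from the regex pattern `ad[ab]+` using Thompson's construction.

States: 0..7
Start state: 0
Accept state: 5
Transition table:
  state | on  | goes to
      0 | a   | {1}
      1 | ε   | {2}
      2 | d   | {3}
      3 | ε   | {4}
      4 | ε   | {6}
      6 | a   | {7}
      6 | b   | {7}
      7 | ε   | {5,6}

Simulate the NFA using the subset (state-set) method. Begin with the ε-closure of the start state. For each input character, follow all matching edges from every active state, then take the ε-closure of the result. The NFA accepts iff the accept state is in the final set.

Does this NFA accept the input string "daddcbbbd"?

Answer: REJECT

Trace:
initial (ε-close {0}): {0}
'd' @ 1: {}  — dead — no transitions
rest 'addcbbbd' ignored (set empty)
after full input: {}  (accept=5 not in)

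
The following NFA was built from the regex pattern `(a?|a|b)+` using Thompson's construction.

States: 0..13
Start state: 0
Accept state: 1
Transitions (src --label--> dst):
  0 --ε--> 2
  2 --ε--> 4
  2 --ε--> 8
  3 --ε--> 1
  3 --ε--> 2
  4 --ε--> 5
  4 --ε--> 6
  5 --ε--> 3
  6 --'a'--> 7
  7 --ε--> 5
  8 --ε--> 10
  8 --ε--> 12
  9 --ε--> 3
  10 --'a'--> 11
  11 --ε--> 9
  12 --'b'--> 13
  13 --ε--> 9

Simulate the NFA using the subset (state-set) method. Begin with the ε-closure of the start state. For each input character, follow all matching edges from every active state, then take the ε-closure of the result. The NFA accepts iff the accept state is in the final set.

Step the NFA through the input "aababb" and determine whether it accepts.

start: ε-closure({0}) = {0,1,2,3,4,5,6,8,10,12}
'a' @ 1: {1,2,3,4,5,6,7,8,9,10,11,12}  [accepting]
'a' @ 2: {1,2,3,4,5,6,7,8,9,10,11,12}  [accepting]
'b' @ 3: {1,2,3,4,5,6,8,9,10,12,13}  [accepting]
'a' @ 4: {1,2,3,4,5,6,7,8,9,10,11,12}  [accepting]
'b' @ 5: {1,2,3,4,5,6,8,9,10,12,13}  [accepting]
'b' @ 6: {1,2,3,4,5,6,8,9,10,12,13}  [accepting]
final: {1,2,3,4,5,6,8,9,10,12,13}; accept 1 in set

Answer: ACCEPT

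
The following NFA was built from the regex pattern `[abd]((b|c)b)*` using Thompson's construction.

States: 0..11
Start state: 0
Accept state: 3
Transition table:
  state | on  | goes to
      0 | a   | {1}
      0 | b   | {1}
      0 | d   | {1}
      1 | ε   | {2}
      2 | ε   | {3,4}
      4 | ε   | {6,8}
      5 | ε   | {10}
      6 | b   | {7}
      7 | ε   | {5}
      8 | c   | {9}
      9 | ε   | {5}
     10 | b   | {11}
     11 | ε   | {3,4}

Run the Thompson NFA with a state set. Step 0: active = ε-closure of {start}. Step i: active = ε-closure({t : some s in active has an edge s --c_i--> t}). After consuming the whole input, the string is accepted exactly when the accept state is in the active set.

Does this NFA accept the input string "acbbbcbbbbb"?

Answer: ACCEPT

Steps:
initial (ε-close {0}): {0}
'a' @ 1: {1,2,3,4,6,8}  ✓accept
'c' @ 2: {5,9,10}
'b' @ 3: {3,4,6,8,11}  ✓accept
'b' @ 4: {5,7,10}
'b' @ 5: {3,4,6,8,11}  ✓accept
'c' @ 6: {5,9,10}
'b' @ 7: {3,4,6,8,11}  ✓accept
'b' @ 8: {5,7,10}
'b' @ 9: {3,4,6,8,11}  ✓accept
'b' @ 10: {5,7,10}
'b' @ 11: {3,4,6,8,11}  ✓accept
after full input: {3,4,6,8,11}  (accept=3 in)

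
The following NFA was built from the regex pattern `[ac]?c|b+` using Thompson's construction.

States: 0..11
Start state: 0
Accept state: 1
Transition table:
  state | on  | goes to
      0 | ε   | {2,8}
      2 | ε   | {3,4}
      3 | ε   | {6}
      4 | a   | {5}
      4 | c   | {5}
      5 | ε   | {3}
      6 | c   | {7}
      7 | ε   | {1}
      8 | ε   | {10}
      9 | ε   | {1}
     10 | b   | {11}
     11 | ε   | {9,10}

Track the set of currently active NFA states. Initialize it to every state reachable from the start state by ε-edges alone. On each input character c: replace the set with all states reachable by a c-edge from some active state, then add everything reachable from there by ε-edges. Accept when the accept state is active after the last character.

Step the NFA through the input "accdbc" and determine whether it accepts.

Answer: REJECT

Trace:
initial (ε-close {0}): {0,2,3,4,6,8,10}
'a' @ 1: {3,5,6}
'c' @ 2: {1,7}  (accept∈set)
'c' @ 3: {}  — dead — no transitions
rest 'dbc' ignored (set empty)
end set {} — state 1 not in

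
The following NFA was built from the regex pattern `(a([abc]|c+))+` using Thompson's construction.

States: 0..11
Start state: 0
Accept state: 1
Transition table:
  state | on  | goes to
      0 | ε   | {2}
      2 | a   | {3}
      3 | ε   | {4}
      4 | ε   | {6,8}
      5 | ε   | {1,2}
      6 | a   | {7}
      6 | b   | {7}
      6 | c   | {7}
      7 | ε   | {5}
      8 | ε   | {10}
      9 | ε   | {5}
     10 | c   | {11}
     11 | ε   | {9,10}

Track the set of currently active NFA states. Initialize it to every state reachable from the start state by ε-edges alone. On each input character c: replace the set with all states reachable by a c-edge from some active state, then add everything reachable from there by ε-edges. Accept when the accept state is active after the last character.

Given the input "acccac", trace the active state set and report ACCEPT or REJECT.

Answer: ACCEPT

Trace:
S₀ = ε-closure({0}) = {0,2}
'a' @ 1: {3,4,6,8,10}
'c' @ 2: {1,2,5,7,9,10,11}  (accept∈set)
'c' @ 3: {1,2,5,9,10,11}  (accept∈set)
'c' @ 4: {1,2,5,9,10,11}  (accept∈set)
'a' @ 5: {3,4,6,8,10}
'c' @ 6: {1,2,5,7,9,10,11}  (accept∈set)
end set {1,2,5,7,9,10,11} — state 1 in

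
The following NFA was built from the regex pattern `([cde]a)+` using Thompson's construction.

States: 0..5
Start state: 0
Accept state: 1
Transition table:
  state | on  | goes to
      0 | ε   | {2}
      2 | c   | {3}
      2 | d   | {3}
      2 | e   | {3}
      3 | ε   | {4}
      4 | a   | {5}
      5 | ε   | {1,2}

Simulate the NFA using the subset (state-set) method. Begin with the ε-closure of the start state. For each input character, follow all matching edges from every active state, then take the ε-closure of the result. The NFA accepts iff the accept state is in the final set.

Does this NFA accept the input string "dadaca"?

Answer: ACCEPT

Derivation:
initial (ε-close {0}): {0,2}
'd' @ 1: {3,4}
'a' @ 2: {1,2,5}  [accepting]
'd' @ 3: {3,4}
'a' @ 4: {1,2,5}  [accepting]
'c' @ 5: {3,4}
'a' @ 6: {1,2,5}  [accepting]
final: {1,2,5}; accept 1 in set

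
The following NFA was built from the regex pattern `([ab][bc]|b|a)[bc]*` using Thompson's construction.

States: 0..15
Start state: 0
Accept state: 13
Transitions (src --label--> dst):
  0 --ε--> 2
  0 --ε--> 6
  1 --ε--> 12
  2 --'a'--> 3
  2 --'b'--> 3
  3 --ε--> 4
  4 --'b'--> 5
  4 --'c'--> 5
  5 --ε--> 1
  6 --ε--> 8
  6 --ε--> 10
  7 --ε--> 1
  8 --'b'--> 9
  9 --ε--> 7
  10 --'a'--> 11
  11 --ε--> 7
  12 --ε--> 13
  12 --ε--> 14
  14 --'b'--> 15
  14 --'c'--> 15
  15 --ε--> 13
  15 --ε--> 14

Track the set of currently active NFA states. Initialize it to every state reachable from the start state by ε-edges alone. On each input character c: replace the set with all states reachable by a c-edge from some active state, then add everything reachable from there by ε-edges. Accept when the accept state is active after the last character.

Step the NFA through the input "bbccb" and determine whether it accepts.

Answer: ACCEPT

Steps:
initial (ε-close {0}): {0,2,6,8,10}
'b' @ 1: {1,3,4,7,9,12,13,14}  ✓accept
'b' @ 2: {1,5,12,13,14,15}  ✓accept
'c' @ 3: {13,14,15}  ✓accept
'c' @ 4: {13,14,15}  ✓accept
'b' @ 5: {13,14,15}  ✓accept
after full input: {13,14,15}  (accept=13 in)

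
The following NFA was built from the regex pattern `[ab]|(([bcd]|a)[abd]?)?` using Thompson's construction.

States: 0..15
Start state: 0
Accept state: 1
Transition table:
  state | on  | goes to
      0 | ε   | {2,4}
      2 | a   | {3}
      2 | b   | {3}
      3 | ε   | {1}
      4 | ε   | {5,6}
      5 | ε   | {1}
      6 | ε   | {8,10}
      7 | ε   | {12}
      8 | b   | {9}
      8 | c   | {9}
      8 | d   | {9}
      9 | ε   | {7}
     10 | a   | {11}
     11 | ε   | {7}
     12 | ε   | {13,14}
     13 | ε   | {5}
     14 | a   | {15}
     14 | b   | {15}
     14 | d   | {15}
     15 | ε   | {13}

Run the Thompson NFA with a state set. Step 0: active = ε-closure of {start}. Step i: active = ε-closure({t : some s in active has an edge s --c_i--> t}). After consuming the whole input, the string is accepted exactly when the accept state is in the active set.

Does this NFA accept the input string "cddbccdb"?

Answer: REJECT

Derivation:
start: ε-closure({0}) = {0,1,2,4,5,6,8,10}
'c' @ 1: {1,5,7,9,12,13,14}  [accepting]
'd' @ 2: {1,5,13,15}  [accepting]
'd' @ 3: {}  — state set empty
rest 'bccdb' ignored (set empty)
final: {}; accept 1 not in set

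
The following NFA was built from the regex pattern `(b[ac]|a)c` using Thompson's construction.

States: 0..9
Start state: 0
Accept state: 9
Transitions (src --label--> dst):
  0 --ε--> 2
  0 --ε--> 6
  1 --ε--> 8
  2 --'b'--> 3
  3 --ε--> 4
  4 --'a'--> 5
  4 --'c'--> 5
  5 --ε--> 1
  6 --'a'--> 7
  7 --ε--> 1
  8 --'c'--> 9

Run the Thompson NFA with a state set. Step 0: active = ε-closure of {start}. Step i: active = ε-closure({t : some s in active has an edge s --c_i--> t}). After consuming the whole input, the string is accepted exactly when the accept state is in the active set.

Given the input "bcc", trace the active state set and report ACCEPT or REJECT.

Answer: ACCEPT

Trace:
S₀ = ε-closure({0}) = {0,2,6}
'b' @ 1: {3,4}
'c' @ 2: {1,5,8}
'c' @ 3: {9}  ✓accept
end set {9} — state 9 in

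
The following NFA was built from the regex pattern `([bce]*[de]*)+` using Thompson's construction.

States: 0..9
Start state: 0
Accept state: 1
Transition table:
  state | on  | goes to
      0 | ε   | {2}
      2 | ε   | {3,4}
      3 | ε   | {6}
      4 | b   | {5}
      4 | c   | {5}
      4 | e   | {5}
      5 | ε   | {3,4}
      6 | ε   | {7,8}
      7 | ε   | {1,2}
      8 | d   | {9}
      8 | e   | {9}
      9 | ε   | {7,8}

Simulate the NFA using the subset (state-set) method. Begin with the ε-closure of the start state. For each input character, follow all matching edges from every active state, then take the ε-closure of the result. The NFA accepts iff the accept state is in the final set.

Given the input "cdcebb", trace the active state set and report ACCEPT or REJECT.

Answer: ACCEPT

Trace:
initial (ε-close {0}): {0,1,2,3,4,6,7,8}
'c' @ 1: {1,2,3,4,5,6,7,8}  ✓accept
'd' @ 2: {1,2,3,4,6,7,8,9}  ✓accept
'c' @ 3: {1,2,3,4,5,6,7,8}  ✓accept
'e' @ 4: {1,2,3,4,5,6,7,8,9}  ✓accept
'b' @ 5: {1,2,3,4,5,6,7,8}  ✓accept
'b' @ 6: {1,2,3,4,5,6,7,8}  ✓accept
after full input: {1,2,3,4,5,6,7,8}  (accept=1 in)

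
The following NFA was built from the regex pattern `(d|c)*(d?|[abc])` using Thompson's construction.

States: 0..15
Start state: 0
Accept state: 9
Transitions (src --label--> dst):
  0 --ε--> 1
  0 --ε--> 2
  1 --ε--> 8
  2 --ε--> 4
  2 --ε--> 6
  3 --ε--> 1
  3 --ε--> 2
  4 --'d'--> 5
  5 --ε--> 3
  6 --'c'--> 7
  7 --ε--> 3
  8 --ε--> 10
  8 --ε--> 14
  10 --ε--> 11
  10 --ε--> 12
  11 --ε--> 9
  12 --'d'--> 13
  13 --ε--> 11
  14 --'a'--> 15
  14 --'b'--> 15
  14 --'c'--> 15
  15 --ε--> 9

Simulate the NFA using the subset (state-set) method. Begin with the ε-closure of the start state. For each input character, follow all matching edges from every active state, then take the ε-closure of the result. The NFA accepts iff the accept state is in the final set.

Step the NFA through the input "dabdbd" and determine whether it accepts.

S₀ = ε-closure({0}) = {0,1,2,4,6,8,9,10,11,12,14}
'd' @ 1: {1,2,3,4,5,6,8,9,10,11,12,13,14}  [accepting]
'a' @ 2: {9,15}  [accepting]
'b' @ 3: {}  — state set empty
rest 'dbd' ignored (set empty)
end set {} — state 9 not in

Answer: REJECT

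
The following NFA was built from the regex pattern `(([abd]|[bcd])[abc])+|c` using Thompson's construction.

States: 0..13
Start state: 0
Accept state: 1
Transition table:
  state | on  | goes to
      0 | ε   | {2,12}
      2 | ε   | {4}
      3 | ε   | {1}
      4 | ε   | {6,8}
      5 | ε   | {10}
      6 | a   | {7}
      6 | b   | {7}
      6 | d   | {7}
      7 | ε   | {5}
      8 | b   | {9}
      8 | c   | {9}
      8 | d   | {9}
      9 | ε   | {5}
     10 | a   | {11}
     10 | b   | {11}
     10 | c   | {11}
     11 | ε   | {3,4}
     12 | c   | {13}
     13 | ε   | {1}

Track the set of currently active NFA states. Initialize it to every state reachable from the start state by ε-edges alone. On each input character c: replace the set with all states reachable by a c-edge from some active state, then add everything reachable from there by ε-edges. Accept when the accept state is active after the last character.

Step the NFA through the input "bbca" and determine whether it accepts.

start: ε-closure({0}) = {0,2,4,6,8,12}
'b' @ 1: {5,7,9,10}
'b' @ 2: {1,3,4,6,8,11}  ✓accept
'c' @ 3: {5,9,10}
'a' @ 4: {1,3,4,6,8,11}  ✓accept
end set {1,3,4,6,8,11} — state 1 in

Answer: ACCEPT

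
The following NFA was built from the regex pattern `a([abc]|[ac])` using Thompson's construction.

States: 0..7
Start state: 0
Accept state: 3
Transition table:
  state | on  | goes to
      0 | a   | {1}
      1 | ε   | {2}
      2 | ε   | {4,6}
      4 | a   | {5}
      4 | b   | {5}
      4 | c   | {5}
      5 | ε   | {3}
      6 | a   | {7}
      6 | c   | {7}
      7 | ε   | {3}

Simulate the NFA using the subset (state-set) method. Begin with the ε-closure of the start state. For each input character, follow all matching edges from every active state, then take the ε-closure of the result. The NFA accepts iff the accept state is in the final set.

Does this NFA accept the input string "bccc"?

S₀ = ε-closure({0}) = {0}
'b' @ 1: {}  — no active states
rest 'ccc' ignored (set empty)
final: {}; accept 3 not in set

Answer: REJECT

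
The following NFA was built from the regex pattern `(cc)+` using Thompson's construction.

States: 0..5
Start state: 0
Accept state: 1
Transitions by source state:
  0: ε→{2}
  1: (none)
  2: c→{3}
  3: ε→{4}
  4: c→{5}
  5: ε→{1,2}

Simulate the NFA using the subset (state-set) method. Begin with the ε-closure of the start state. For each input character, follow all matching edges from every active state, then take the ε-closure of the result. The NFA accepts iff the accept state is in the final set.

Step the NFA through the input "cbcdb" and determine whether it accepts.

Answer: REJECT

Derivation:
initial (ε-close {0}): {0,2}
'c' @ 1: {3,4}
'b' @ 2: {}  — dead — no transitions
rest 'cdb' ignored (set empty)
after full input: {}  (accept=1 not in)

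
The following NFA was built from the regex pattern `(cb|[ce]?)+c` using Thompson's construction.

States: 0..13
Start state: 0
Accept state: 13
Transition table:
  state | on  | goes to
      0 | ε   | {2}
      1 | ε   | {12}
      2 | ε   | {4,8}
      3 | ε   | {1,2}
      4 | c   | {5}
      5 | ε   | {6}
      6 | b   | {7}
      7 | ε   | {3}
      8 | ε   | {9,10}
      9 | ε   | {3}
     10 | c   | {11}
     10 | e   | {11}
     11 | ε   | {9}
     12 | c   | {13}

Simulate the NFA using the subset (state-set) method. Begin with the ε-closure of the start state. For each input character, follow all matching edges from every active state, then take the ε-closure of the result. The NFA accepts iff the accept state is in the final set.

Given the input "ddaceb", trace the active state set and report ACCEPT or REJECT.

initial (ε-close {0}): {0,1,2,3,4,8,9,10,12}
'd' @ 1: {}  — state set empty
rest 'daceb' ignored (set empty)
end set {} — state 13 not in

Answer: REJECT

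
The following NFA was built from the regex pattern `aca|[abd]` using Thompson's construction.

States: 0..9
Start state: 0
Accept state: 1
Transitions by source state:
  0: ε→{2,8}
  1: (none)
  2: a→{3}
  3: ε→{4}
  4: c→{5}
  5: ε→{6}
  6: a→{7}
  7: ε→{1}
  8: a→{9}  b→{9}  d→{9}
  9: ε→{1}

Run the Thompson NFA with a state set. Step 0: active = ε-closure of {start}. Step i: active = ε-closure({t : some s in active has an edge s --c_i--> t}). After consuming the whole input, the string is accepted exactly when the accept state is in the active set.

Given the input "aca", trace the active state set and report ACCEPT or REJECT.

Answer: ACCEPT

Derivation:
start: ε-closure({0}) = {0,2,8}
'a' @ 1: {1,3,4,9}  ✓accept
'c' @ 2: {5,6}
'a' @ 3: {1,7}  ✓accept
final: {1,7}; accept 1 in set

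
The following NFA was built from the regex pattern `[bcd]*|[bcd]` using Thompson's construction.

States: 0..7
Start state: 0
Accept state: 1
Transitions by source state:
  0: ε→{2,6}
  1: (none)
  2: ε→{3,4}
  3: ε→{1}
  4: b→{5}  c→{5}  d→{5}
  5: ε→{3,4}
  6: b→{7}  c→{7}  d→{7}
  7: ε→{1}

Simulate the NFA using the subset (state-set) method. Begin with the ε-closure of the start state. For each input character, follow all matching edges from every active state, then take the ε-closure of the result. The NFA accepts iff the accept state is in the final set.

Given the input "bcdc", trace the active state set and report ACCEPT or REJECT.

initial (ε-close {0}): {0,1,2,3,4,6}
'b' @ 1: {1,3,4,5,7}  [accepting]
'c' @ 2: {1,3,4,5}  [accepting]
'd' @ 3: {1,3,4,5}  [accepting]
'c' @ 4: {1,3,4,5}  [accepting]
final: {1,3,4,5}; accept 1 in set

Answer: ACCEPT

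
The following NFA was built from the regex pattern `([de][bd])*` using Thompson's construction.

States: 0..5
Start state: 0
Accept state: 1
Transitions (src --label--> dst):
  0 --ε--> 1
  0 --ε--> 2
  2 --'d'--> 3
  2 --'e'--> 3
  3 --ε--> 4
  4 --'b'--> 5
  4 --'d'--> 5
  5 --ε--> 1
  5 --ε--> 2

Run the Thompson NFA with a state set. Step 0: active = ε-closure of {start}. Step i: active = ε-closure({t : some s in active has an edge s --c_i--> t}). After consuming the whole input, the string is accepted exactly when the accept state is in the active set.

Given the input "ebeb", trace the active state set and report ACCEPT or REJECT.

Answer: ACCEPT

Derivation:
initial (ε-close {0}): {0,1,2}
'e' @ 1: {3,4}
'b' @ 2: {1,2,5}  (accept∈set)
'e' @ 3: {3,4}
'b' @ 4: {1,2,5}  (accept∈set)
final: {1,2,5}; accept 1 in set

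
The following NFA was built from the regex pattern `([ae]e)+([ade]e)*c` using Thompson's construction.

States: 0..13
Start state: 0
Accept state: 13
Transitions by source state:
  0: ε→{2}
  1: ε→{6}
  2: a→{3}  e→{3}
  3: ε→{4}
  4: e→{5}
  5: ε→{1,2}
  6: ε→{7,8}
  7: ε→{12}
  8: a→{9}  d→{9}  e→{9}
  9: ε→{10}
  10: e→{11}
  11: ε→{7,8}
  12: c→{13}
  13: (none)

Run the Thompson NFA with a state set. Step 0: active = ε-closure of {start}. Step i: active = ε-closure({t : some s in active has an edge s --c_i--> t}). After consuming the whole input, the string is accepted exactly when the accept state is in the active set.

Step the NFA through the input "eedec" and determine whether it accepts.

start: ε-closure({0}) = {0,2}
'e' @ 1: {3,4}
'e' @ 2: {1,2,5,6,7,8,12}
'd' @ 3: {9,10}
'e' @ 4: {7,8,11,12}
'c' @ 5: {13}  (accept∈set)
after full input: {13}  (accept=13 in)

Answer: ACCEPT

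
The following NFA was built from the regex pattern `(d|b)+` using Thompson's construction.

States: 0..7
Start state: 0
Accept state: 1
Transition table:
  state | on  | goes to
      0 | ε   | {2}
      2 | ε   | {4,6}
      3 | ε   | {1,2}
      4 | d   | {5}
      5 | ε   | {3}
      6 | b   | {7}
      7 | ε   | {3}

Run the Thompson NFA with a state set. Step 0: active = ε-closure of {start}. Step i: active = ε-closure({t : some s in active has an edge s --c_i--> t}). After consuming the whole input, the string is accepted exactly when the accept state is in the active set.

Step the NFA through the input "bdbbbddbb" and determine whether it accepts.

S₀ = ε-closure({0}) = {0,2,4,6}
'b' @ 1: {1,2,3,4,6,7}  [accepting]
'd' @ 2: {1,2,3,4,5,6}  [accepting]
'b' @ 3: {1,2,3,4,6,7}  [accepting]
'b' @ 4: {1,2,3,4,6,7}  [accepting]
'b' @ 5: {1,2,3,4,6,7}  [accepting]
'd' @ 6: {1,2,3,4,5,6}  [accepting]
'd' @ 7: {1,2,3,4,5,6}  [accepting]
'b' @ 8: {1,2,3,4,6,7}  [accepting]
'b' @ 9: {1,2,3,4,6,7}  [accepting]
end set {1,2,3,4,6,7} — state 1 in

Answer: ACCEPT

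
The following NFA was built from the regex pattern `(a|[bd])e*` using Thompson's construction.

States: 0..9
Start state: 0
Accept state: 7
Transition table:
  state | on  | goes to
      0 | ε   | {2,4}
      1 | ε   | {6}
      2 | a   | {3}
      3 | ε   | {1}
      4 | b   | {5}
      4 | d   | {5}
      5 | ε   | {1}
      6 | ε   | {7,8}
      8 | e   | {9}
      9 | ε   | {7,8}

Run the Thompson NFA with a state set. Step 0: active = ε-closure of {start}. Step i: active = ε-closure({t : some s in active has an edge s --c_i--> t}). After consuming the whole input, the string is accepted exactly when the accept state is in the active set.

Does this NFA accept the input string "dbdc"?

Answer: REJECT

Derivation:
start: ε-closure({0}) = {0,2,4}
'd' @ 1: {1,5,6,7,8}  ✓accept
'b' @ 2: {}  — state set empty
rest 'dc' ignored (set empty)
after full input: {}  (accept=7 not in)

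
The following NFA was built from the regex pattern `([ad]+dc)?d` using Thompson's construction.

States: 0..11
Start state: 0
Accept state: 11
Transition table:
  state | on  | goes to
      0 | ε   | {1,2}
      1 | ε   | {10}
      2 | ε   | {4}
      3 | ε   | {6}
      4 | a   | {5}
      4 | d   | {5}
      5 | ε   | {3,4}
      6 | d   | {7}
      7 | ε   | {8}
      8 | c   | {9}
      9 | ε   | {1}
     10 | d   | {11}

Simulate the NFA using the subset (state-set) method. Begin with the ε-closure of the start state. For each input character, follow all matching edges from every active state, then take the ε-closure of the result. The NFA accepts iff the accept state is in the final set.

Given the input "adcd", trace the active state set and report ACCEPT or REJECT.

Answer: ACCEPT

Steps:
S₀ = ε-closure({0}) = {0,1,2,4,10}
'a' @ 1: {3,4,5,6}
'd' @ 2: {3,4,5,6,7,8}
'c' @ 3: {1,9,10}
'd' @ 4: {11}  ✓accept
end set {11} — state 11 in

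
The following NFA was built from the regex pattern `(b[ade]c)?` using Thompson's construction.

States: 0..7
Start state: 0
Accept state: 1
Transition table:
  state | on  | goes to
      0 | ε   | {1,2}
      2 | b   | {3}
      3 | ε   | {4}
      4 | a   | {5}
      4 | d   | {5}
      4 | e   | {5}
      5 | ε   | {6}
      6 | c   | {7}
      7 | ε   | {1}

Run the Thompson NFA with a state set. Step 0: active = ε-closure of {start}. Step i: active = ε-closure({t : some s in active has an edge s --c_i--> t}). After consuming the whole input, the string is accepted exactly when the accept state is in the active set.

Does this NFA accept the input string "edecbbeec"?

initial (ε-close {0}): {0,1,2}
'e' @ 1: {}  — no active states
rest 'decbbeec' ignored (set empty)
after full input: {}  (accept=1 not in)

Answer: REJECT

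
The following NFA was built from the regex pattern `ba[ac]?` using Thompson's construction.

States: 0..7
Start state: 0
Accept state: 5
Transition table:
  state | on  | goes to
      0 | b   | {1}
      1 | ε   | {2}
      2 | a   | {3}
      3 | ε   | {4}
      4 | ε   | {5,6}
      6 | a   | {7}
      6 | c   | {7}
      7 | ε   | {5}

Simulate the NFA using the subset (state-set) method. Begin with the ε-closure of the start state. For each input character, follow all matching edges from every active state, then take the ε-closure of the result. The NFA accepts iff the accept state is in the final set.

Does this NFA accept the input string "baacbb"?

initial (ε-close {0}): {0}
'b' @ 1: {1,2}
'a' @ 2: {3,4,5,6}  (accept∈set)
'a' @ 3: {5,7}  (accept∈set)
'c' @ 4: {}  — dead — no transitions
rest 'bb' ignored (set empty)
after full input: {}  (accept=5 not in)

Answer: REJECT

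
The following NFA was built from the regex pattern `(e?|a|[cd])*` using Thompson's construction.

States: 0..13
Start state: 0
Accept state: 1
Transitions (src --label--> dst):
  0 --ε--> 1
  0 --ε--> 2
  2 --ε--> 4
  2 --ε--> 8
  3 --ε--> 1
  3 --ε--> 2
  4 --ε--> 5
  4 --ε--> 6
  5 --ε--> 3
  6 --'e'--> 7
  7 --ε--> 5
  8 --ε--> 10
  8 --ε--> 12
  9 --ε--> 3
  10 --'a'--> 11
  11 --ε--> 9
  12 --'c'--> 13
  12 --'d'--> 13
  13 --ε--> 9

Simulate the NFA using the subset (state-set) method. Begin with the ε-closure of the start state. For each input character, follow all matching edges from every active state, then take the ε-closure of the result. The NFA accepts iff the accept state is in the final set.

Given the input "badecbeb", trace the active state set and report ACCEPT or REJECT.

Answer: REJECT

Trace:
initial (ε-close {0}): {0,1,2,3,4,5,6,8,10,12}
'b' @ 1: {}  — no active states
rest 'adecbeb' ignored (set empty)
final: {}; accept 1 not in set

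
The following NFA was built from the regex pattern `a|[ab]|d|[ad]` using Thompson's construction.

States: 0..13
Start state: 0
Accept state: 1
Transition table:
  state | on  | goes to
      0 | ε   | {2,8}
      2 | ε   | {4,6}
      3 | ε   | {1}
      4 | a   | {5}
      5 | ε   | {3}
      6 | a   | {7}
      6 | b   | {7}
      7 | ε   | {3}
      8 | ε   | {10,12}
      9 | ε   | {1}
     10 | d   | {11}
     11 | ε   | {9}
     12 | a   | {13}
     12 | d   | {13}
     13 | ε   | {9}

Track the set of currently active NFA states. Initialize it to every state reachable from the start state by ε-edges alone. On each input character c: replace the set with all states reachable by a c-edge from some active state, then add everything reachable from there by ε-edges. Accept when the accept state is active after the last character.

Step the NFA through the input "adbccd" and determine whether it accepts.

initial (ε-close {0}): {0,2,4,6,8,10,12}
'a' @ 1: {1,3,5,7,9,13}  [accepting]
'd' @ 2: {}  — state set empty
rest 'bccd' ignored (set empty)
after full input: {}  (accept=1 not in)

Answer: REJECT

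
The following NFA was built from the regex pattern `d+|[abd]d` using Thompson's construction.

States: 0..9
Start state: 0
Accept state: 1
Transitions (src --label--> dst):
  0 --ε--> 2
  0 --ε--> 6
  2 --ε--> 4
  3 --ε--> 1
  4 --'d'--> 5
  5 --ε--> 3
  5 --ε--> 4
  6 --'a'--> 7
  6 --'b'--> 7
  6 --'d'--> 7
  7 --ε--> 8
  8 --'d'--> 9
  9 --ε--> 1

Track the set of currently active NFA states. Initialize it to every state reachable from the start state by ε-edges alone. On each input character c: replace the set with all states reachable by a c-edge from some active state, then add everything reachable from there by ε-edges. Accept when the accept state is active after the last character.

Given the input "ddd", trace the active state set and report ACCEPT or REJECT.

initial (ε-close {0}): {0,2,4,6}
'd' @ 1: {1,3,4,5,7,8}  ✓accept
'd' @ 2: {1,3,4,5,9}  ✓accept
'd' @ 3: {1,3,4,5}  ✓accept
final: {1,3,4,5}; accept 1 in set

Answer: ACCEPT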